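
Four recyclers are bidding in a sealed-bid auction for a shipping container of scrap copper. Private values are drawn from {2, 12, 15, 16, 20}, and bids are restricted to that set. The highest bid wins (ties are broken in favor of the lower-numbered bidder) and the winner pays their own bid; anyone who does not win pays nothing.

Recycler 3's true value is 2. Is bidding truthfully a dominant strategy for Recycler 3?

Yes

Check each profile of the others' bids and compare truth against every alternative bid.
Others bid (2, 2, 2): truth gives 0, best alternative gives -10.
Others bid (2, 2, 12): truth gives 0, best alternative gives -10.
Others bid (2, 2, 15): truth gives 0, best alternative gives 0.
Others bid (2, 2, 16): truth gives 0, best alternative gives 0.
Others bid (2, 2, 20): truth gives 0, best alternative gives 0.
Others bid (2, 12, 2): truth gives 0, best alternative gives 0.
(Remaining 119 profiles checked similarly; truth is weakly best in each.)
In every case the truthful bid is at least as good as any alternative, so it is a dominant strategy.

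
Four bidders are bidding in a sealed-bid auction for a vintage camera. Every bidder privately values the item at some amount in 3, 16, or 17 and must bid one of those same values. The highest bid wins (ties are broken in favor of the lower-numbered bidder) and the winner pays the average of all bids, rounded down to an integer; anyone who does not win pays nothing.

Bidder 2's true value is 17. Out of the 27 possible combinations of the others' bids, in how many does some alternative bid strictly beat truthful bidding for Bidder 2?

1

Others bid (3, 16, 16): truth gives 4; bid 16 gives 5 > 4. Violating.
Others bid (3, 3, 3): truth gives 11; no alternative beats it.
Others bid (3, 3, 16): truth gives 8; no alternative beats it.
(Checking all 27 profiles: 1 has a profitable deviation, 26 do not.)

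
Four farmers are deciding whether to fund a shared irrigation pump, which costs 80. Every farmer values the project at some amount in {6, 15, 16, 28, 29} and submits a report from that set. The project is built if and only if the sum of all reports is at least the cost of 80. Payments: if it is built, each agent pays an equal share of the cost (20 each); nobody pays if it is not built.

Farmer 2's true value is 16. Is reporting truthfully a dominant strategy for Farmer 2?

No

Consider the case where Farmer 1 reports 6, Farmer 3 reports 29 and Farmer 4 reports 29.
Truthful report 16: project built, pays 20, utility 16 - 20 = -4.
Report 6 instead: project not built, utility 0.
Since 0 > -4, reporting 6 is strictly better here, so truthful reporting is not dominant.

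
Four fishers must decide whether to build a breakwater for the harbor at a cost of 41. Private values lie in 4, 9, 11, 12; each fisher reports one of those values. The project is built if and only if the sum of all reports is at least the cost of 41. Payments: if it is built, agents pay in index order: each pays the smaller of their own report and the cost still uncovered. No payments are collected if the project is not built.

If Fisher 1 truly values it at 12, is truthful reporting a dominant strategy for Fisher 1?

Consider the case where Fisher 2 reports 9, Fisher 3 reports 9 and Fisher 4 reports 12.
Truthful report 12: project built, pays 12, utility 12 - 12 = 0.
Report 11 instead: project built, pays 11, utility 12 - 11 = 1.
Since 1 > 0, reporting 11 is strictly better here, so truthful reporting is not dominant.

No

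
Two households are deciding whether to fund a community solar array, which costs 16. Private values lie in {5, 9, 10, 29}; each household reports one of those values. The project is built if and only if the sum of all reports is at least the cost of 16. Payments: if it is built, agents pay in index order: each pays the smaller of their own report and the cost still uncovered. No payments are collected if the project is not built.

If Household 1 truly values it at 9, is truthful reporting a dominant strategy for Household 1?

No

Consider the case where Household 2 reports 29.
Truthful report 9: project built, pays 9, utility 9 - 9 = 0.
Report 5 instead: project built, pays 5, utility 9 - 5 = 4.
Since 4 > 0, reporting 5 is strictly better here, so truthful reporting is not dominant.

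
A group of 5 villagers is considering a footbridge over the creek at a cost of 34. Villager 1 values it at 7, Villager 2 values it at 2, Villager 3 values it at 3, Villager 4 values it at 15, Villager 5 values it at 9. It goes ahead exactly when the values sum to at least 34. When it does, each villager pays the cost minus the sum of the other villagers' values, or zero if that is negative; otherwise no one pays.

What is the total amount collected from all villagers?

26

Total value 36 ≥ cost 34, so it is built.
Villager 1: others sum to 29; max(0, 34 - 29) = 5.
Villager 2: others sum to 34; max(0, 34 - 34) = 0.
Villager 3: others sum to 33; max(0, 34 - 33) = 1.
Villager 4: others sum to 21; max(0, 34 - 21) = 13.
Villager 5: others sum to 27; max(0, 34 - 27) = 7.
Total collected = 5 + 0 + 1 + 13 + 7 = 26.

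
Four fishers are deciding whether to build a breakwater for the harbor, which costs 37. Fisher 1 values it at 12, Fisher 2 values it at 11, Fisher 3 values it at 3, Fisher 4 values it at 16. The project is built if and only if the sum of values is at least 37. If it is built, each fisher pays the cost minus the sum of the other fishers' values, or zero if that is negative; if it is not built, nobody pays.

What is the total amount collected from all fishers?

Total value 42 ≥ cost 37, so it is built.
Fisher 1: others sum to 30; max(0, 37 - 30) = 7.
Fisher 2: others sum to 31; max(0, 37 - 31) = 6.
Fisher 3: others sum to 39; max(0, 37 - 39) = 0.
Fisher 4: others sum to 26; max(0, 37 - 26) = 11.
Total collected = 7 + 6 + 0 + 11 = 24.

24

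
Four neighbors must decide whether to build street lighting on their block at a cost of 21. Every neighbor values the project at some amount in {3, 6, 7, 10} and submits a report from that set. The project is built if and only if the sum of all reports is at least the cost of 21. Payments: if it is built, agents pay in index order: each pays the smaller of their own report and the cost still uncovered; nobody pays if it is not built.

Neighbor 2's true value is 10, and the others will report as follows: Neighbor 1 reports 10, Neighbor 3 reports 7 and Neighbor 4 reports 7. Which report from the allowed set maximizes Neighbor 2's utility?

3

Report 3: project built, pays 3, utility 10 - 3 = 7.
Report 6: project built, pays 6, utility 10 - 6 = 4.
Report 7: project built, pays 7, utility 10 - 7 = 3.
Report 10: project built, pays 10, utility 10 - 10 = 0.
The best choice is 3 with utility 7.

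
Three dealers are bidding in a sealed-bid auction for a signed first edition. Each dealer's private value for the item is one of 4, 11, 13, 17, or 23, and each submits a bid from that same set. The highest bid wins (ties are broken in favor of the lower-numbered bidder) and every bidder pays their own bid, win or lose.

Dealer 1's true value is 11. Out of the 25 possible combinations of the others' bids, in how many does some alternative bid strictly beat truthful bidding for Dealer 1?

22

Others bid (4, 4): truth gives 0; bid 4 gives 7 > 0. Violating.
Others bid (4, 13): truth gives -11; bid 13 gives -2 > -11. Violating.
Others bid (4, 17): truth gives -11; bid 4 gives -4 > -11. Violating.
Others bid (4, 23): truth gives -11; bid 4 gives -4 > -11. Violating.
Others bid (4, 11): truth gives 0; no alternative beats it.
Others bid (11, 4): truth gives 0; no alternative beats it.
(Checking all 25 profiles: 22 have a profitable deviation, 3 do not.)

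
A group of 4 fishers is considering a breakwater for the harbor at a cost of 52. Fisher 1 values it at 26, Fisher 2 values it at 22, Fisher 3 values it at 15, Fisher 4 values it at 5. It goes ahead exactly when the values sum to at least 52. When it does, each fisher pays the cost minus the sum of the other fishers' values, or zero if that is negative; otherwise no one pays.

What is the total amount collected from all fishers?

Total value 68 ≥ cost 52, so it is built.
Fisher 1: others sum to 42; max(0, 52 - 42) = 10.
Fisher 2: others sum to 46; max(0, 52 - 46) = 6.
Fisher 3: others sum to 53; max(0, 52 - 53) = 0.
Fisher 4: others sum to 63; max(0, 52 - 63) = 0.
Total collected = 10 + 6 + 0 + 0 = 16.

16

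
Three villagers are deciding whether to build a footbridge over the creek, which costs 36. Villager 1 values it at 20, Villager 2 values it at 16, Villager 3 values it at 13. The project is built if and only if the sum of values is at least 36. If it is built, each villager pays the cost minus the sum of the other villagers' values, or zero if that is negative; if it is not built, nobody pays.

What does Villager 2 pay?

3

Total value 49 ≥ cost 36, so the project is built.
The other villagers' values sum to 33.
Cost minus that sum is 36 - 33 = 3.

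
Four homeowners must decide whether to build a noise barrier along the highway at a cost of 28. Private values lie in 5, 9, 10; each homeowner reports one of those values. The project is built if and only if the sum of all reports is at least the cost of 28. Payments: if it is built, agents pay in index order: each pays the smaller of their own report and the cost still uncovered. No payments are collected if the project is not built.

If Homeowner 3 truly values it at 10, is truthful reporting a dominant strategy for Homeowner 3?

Consider the case where Homeowner 1 reports 5, Homeowner 2 reports 5 and Homeowner 4 reports 9.
Truthful report 10: project built, pays 10, utility 10 - 10 = 0.
Report 9 instead: project built, pays 9, utility 10 - 9 = 1.
Since 1 > 0, reporting 9 is strictly better here, so truthful reporting is not dominant.

No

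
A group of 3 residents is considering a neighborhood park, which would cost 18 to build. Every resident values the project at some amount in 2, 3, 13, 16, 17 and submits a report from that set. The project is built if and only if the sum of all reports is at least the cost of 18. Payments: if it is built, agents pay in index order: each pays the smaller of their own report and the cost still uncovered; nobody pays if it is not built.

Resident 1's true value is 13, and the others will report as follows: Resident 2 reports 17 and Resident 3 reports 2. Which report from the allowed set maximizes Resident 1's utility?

2

Report 2: project built, pays 2, utility 13 - 2 = 11.
Report 3: project built, pays 3, utility 13 - 3 = 10.
Report 13: project built, pays 13, utility 13 - 13 = 0.
Report 16: project built, pays 16, utility 13 - 16 = -3.
Report 17: project built, pays 17, utility 13 - 17 = -4.
The best choice is 2 with utility 11.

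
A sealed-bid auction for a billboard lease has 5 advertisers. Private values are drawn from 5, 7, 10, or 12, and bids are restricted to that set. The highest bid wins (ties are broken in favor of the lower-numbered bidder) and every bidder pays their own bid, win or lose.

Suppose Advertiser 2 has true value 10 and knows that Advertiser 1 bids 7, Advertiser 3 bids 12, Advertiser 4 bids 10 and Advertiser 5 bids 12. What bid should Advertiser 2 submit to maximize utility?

Bid 5: loses but pays 5, utility -5.
Bid 7: loses but pays 7, utility -7.
Bid 10: loses but pays 10, utility -10.
Bid 12: wins, pays 12, utility 10 - 12 = -2.
The best choice is 12 with utility -2.

12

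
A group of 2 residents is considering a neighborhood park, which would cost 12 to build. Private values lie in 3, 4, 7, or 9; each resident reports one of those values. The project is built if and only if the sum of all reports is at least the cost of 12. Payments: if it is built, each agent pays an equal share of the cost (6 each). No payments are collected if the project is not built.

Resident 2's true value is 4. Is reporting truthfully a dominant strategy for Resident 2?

Check each profile of the others' reports and compare truth against every alternative report.
Others report (9): truth gives -2, best alternative gives -2.
Others report (3): truth gives 0, best alternative gives 0.
Others report (4): truth gives 0, best alternative gives 0.
Others report (7): truth gives 0, best alternative gives 0.
In every case the truthful report is at least as good as any alternative, so it is a dominant strategy.

Yes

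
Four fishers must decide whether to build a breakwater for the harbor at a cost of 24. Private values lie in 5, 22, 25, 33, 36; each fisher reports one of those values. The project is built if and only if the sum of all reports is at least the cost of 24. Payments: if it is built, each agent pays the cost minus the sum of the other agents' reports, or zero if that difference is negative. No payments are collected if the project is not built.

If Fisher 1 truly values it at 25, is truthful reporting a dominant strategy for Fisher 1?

Check each profile of the others' reports and compare truth against every alternative report.
Others report (5, 5, 22): truth gives 25, best alternative gives 25.
Others report (5, 5, 25): truth gives 25, best alternative gives 25.
Others report (5, 5, 33): truth gives 25, best alternative gives 25.
Others report (5, 5, 36): truth gives 25, best alternative gives 25.
Others report (5, 22, 5): truth gives 25, best alternative gives 25.
Others report (5, 22, 22): truth gives 25, best alternative gives 25.
(Remaining 119 profiles checked similarly; truth is weakly best in each.)
In every case the truthful report is at least as good as any alternative, so it is a dominant strategy.

Yes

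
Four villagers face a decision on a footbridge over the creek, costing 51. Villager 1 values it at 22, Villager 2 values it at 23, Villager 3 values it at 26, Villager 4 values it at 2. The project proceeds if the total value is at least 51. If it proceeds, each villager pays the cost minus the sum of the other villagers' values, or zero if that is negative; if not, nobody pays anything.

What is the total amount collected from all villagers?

5

Total value 73 ≥ cost 51, so it is built.
Villager 1: others sum to 51; max(0, 51 - 51) = 0.
Villager 2: others sum to 50; max(0, 51 - 50) = 1.
Villager 3: others sum to 47; max(0, 51 - 47) = 4.
Villager 4: others sum to 71; max(0, 51 - 71) = 0.
Total collected = 0 + 1 + 4 + 0 = 5.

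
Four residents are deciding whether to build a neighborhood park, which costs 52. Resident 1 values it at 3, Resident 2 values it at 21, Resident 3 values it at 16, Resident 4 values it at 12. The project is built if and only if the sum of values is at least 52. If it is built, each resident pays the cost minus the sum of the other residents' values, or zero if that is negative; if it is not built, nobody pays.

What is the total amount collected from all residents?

Total value 52 ≥ cost 52, so it is built.
Resident 1: others sum to 49; max(0, 52 - 49) = 3.
Resident 2: others sum to 31; max(0, 52 - 31) = 21.
Resident 3: others sum to 36; max(0, 52 - 36) = 16.
Resident 4: others sum to 40; max(0, 52 - 40) = 12.
Total collected = 3 + 21 + 16 + 12 = 52.

52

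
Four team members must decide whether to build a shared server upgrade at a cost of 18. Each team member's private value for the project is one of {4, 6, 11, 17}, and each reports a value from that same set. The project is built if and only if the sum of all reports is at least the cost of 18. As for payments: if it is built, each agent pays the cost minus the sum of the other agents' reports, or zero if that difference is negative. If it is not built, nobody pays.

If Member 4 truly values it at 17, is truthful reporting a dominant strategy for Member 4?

Yes

Check each profile of the others' reports and compare truth against every alternative report.
Others report (4, 4, 11): truth gives 17, best alternative gives 17.
Others report (4, 4, 17): truth gives 17, best alternative gives 17.
Others report (4, 6, 11): truth gives 17, best alternative gives 17.
Others report (4, 6, 17): truth gives 17, best alternative gives 17.
Others report (4, 11, 4): truth gives 17, best alternative gives 17.
Others report (4, 11, 6): truth gives 17, best alternative gives 17.
(Remaining 58 profiles checked similarly; truth is weakly best in each.)
In every case the truthful report is at least as good as any alternative, so it is a dominant strategy.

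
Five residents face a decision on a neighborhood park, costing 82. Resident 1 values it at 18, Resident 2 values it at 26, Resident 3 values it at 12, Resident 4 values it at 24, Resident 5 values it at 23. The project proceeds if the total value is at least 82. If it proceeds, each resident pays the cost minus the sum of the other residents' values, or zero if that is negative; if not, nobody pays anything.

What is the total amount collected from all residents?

Total value 103 ≥ cost 82, so it is built.
Resident 1: others sum to 85; max(0, 82 - 85) = 0.
Resident 2: others sum to 77; max(0, 82 - 77) = 5.
Resident 3: others sum to 91; max(0, 82 - 91) = 0.
Resident 4: others sum to 79; max(0, 82 - 79) = 3.
Resident 5: others sum to 80; max(0, 82 - 80) = 2.
Total collected = 0 + 5 + 0 + 3 + 2 = 10.

10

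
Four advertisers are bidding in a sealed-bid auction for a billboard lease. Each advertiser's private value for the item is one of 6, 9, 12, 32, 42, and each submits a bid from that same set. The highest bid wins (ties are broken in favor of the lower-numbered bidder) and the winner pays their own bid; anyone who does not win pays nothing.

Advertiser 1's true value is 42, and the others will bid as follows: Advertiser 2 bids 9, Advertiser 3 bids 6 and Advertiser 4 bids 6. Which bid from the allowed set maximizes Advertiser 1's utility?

Bid 6: loses, pays 0, utility 0.
Bid 9: wins, pays 9, utility 42 - 9 = 33.
Bid 12: wins, pays 12, utility 42 - 12 = 30.
Bid 32: wins, pays 32, utility 42 - 32 = 10.
Bid 42: wins, pays 42, utility 42 - 42 = 0.
The best choice is 9 with utility 33.

9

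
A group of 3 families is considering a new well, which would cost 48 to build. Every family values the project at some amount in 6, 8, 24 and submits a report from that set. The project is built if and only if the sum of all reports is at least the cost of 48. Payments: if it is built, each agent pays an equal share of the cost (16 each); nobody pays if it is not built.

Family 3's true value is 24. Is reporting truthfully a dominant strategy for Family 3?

Check each profile of the others' reports and compare truth against every alternative report.
Others report (6, 24): truth gives 8, best alternative gives 0.
Others report (8, 24): truth gives 8, best alternative gives 0.
Others report (24, 6): truth gives 8, best alternative gives 0.
Others report (24, 8): truth gives 8, best alternative gives 0.
Others report (24, 24): truth gives 8, best alternative gives 8.
Others report (6, 6): truth gives 0, best alternative gives 0.
(Remaining 3 profiles checked similarly; truth is weakly best in each.)
In every case the truthful report is at least as good as any alternative, so it is a dominant strategy.

Yes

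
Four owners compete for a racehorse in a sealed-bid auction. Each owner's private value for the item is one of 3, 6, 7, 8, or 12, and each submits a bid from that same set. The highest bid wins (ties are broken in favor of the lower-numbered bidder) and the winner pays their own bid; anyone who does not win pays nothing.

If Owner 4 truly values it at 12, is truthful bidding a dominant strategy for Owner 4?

No

Consider the case where Owner 1 bids 3, Owner 2 bids 3 and Owner 3 bids 3.
Truthful bid 12: wins, pays 12, utility 12 - 12 = 0.
Bid 6 instead: wins, pays 6, utility 12 - 6 = 6.
Since 6 > 0, bidding 6 is strictly better here, so truthful bidding is not dominant.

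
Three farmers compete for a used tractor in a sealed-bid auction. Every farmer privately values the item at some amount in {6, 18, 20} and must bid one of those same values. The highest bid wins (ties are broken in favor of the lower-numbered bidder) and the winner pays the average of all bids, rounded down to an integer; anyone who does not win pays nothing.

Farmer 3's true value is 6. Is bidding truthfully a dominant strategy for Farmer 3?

Check each profile of the others' bids and compare truth against every alternative bid.
Others bid (6, 6): truth gives 0, best alternative gives -4.
Others bid (6, 18): truth gives 0, best alternative gives 0.
Others bid (6, 20): truth gives 0, best alternative gives 0.
Others bid (18, 6): truth gives 0, best alternative gives 0.
Others bid (18, 18): truth gives 0, best alternative gives 0.
Others bid (18, 20): truth gives 0, best alternative gives 0.
(Remaining 3 profiles checked similarly; truth is weakly best in each.)
In every case the truthful bid is at least as good as any alternative, so it is a dominant strategy.

Yes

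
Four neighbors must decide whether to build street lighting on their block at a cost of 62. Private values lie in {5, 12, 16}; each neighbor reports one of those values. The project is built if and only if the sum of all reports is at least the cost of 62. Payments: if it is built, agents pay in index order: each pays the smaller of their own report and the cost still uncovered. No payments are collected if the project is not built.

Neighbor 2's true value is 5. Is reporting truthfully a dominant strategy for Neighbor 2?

Yes

Check each profile of the others' reports and compare truth against every alternative report.
Others report (5, 5, 5): truth gives 0, best alternative gives 0.
Others report (5, 5, 12): truth gives 0, best alternative gives 0.
Others report (5, 5, 16): truth gives 0, best alternative gives 0.
Others report (5, 12, 5): truth gives 0, best alternative gives 0.
Others report (5, 12, 12): truth gives 0, best alternative gives 0.
Others report (5, 12, 16): truth gives 0, best alternative gives 0.
(Remaining 21 profiles checked similarly; truth is weakly best in each.)
In every case the truthful report is at least as good as any alternative, so it is a dominant strategy.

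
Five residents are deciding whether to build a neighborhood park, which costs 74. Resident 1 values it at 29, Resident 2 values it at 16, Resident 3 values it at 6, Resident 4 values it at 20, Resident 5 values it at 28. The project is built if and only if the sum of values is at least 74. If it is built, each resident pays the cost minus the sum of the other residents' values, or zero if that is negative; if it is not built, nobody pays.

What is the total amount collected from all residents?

7

Total value 99 ≥ cost 74, so it is built.
Resident 1: others sum to 70; max(0, 74 - 70) = 4.
Resident 2: others sum to 83; max(0, 74 - 83) = 0.
Resident 3: others sum to 93; max(0, 74 - 93) = 0.
Resident 4: others sum to 79; max(0, 74 - 79) = 0.
Resident 5: others sum to 71; max(0, 74 - 71) = 3.
Total collected = 4 + 0 + 0 + 0 + 3 = 7.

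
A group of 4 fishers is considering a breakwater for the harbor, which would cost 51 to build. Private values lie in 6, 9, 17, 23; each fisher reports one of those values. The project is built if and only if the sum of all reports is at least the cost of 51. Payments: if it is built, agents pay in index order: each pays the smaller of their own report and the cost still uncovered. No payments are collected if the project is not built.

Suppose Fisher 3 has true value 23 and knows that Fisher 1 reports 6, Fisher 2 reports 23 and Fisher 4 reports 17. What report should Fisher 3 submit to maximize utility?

Report 6: project built, pays 6, utility 23 - 6 = 17.
Report 9: project built, pays 9, utility 23 - 9 = 14.
Report 17: project built, pays 17, utility 23 - 17 = 6.
Report 23: project built, pays 22, utility 23 - 22 = 1.
The best choice is 6 with utility 17.

6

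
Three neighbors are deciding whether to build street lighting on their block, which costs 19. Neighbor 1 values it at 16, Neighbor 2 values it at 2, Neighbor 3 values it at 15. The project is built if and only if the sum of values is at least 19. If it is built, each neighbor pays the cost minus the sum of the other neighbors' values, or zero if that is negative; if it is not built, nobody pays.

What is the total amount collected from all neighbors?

Total value 33 ≥ cost 19, so it is built.
Neighbor 1: others sum to 17; max(0, 19 - 17) = 2.
Neighbor 2: others sum to 31; max(0, 19 - 31) = 0.
Neighbor 3: others sum to 18; max(0, 19 - 18) = 1.
Total collected = 2 + 0 + 1 = 3.

3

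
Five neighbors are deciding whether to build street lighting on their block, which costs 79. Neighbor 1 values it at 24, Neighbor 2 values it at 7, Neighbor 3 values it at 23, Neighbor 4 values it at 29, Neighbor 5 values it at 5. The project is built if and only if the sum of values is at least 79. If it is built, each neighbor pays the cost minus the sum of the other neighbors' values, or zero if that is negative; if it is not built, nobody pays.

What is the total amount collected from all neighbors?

Total value 88 ≥ cost 79, so it is built.
Neighbor 1: others sum to 64; max(0, 79 - 64) = 15.
Neighbor 2: others sum to 81; max(0, 79 - 81) = 0.
Neighbor 3: others sum to 65; max(0, 79 - 65) = 14.
Neighbor 4: others sum to 59; max(0, 79 - 59) = 20.
Neighbor 5: others sum to 83; max(0, 79 - 83) = 0.
Total collected = 15 + 0 + 14 + 20 + 0 = 49.

49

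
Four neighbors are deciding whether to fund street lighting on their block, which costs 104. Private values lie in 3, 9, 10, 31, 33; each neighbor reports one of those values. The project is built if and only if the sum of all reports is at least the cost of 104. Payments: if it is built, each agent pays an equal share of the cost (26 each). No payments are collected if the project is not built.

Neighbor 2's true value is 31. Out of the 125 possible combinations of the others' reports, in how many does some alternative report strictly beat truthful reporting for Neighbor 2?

6

Others report (9, 31, 31): truth gives 0; report 33 gives 5 > 0. Violating.
Others report (10, 31, 31): truth gives 0; report 33 gives 5 > 0. Violating.
Others report (31, 9, 31): truth gives 0; report 33 gives 5 > 0. Violating.
Others report (31, 10, 31): truth gives 0; report 33 gives 5 > 0. Violating.
Others report (3, 3, 3): truth gives 0; no alternative beats it.
Others report (3, 3, 9): truth gives 0; no alternative beats it.
(Checking all 125 profiles: 6 have a profitable deviation, 119 do not.)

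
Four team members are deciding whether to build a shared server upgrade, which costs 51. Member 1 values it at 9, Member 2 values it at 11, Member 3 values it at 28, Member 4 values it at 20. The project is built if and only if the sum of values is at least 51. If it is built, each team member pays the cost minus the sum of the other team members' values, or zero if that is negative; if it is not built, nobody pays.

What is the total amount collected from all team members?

Total value 68 ≥ cost 51, so it is built.
Member 1: others sum to 59; max(0, 51 - 59) = 0.
Member 2: others sum to 57; max(0, 51 - 57) = 0.
Member 3: others sum to 40; max(0, 51 - 40) = 11.
Member 4: others sum to 48; max(0, 51 - 48) = 3.
Total collected = 0 + 0 + 11 + 3 = 14.

14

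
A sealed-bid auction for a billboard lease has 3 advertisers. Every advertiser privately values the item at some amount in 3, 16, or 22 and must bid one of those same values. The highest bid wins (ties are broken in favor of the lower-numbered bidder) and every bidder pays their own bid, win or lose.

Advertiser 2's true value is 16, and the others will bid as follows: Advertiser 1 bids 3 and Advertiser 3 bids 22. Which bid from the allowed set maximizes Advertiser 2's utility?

Bid 3: loses but pays 3, utility -3.
Bid 16: loses but pays 16, utility -16.
Bid 22: wins, pays 22, utility 16 - 22 = -6.
The best choice is 3 with utility -3.

3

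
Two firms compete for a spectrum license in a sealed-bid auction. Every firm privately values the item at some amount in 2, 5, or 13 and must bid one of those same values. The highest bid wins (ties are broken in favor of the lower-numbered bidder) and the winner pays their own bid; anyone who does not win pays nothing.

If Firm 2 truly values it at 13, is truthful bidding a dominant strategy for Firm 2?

No

Consider the case where Firm 1 bids 2.
Truthful bid 13: wins, pays 13, utility 13 - 13 = 0.
Bid 5 instead: wins, pays 5, utility 13 - 5 = 8.
Since 8 > 0, bidding 5 is strictly better here, so truthful bidding is not dominant.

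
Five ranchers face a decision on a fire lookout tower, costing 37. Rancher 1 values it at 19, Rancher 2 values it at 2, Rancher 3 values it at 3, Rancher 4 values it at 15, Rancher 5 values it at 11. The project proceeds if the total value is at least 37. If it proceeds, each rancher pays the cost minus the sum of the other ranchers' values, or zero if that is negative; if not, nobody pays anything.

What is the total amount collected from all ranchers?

8

Total value 50 ≥ cost 37, so it is built.
Rancher 1: others sum to 31; max(0, 37 - 31) = 6.
Rancher 2: others sum to 48; max(0, 37 - 48) = 0.
Rancher 3: others sum to 47; max(0, 37 - 47) = 0.
Rancher 4: others sum to 35; max(0, 37 - 35) = 2.
Rancher 5: others sum to 39; max(0, 37 - 39) = 0.
Total collected = 6 + 0 + 0 + 2 + 0 = 8.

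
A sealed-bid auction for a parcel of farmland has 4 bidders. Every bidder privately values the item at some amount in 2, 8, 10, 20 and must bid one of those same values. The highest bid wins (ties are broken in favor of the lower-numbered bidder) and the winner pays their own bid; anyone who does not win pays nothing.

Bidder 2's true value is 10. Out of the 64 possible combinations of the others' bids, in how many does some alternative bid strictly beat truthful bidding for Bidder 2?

4

Others bid (2, 2, 2): truth gives 0; bid 8 gives 2 > 0. Violating.
Others bid (2, 2, 8): truth gives 0; bid 8 gives 2 > 0. Violating.
Others bid (2, 8, 2): truth gives 0; bid 8 gives 2 > 0. Violating.
Others bid (2, 8, 8): truth gives 0; bid 8 gives 2 > 0. Violating.
Others bid (2, 2, 10): truth gives 0; no alternative beats it.
Others bid (2, 2, 20): truth gives 0; no alternative beats it.
(Checking all 64 profiles: 4 have a profitable deviation, 60 do not.)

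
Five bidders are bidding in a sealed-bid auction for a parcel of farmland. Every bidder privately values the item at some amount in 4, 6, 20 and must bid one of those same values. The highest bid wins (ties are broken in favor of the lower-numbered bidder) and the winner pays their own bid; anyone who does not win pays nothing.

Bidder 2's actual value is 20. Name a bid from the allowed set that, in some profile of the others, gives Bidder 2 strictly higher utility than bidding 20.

Suppose Bidder 1 bids 4, Bidder 3 bids 4, Bidder 4 bids 4 and Bidder 5 bids 4.
Bid 20: wins, pays 20, utility 20 - 20 = 0.
Bid 6: wins, pays 6, utility 20 - 6 = 14.
So bidding 6 beats truth here (14 > 0).

6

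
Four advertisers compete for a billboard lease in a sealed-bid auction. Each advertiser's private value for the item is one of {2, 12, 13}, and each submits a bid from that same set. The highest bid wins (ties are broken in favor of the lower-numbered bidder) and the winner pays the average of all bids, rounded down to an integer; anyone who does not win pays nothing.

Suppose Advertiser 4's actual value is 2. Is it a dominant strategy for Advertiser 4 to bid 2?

Check each profile of the others' bids and compare truth against every alternative bid.
Others bid (2, 2, 2): truth gives 0, best alternative gives -2.
Others bid (2, 2, 12): truth gives 0, best alternative gives 0.
Others bid (2, 2, 13): truth gives 0, best alternative gives 0.
Others bid (2, 12, 2): truth gives 0, best alternative gives 0.
Others bid (2, 12, 12): truth gives 0, best alternative gives 0.
Others bid (2, 12, 13): truth gives 0, best alternative gives 0.
(Remaining 21 profiles checked similarly; truth is weakly best in each.)
In every case the truthful bid is at least as good as any alternative, so it is a dominant strategy.

Yes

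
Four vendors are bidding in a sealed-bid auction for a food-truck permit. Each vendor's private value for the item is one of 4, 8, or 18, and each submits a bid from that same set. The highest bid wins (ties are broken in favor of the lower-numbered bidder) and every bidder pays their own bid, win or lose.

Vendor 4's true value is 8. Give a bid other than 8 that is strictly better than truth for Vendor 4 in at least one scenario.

4

Suppose Vendor 1 bids 4, Vendor 2 bids 4 and Vendor 3 bids 8.
Bid 8: loses but pays 8, utility -8.
Bid 4: loses but pays 4, utility -4.
So bidding 4 beats truth here (-4 > -8).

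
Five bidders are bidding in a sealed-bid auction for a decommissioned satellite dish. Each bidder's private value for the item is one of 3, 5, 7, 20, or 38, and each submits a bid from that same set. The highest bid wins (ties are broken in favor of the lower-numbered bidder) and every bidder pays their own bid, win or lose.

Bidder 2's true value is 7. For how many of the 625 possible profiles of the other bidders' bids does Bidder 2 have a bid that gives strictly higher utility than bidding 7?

579

Others bid (3, 3, 3, 3): truth gives 0; bid 5 gives 2 > 0. Violating.
Others bid (3, 3, 3, 5): truth gives 0; bid 5 gives 2 > 0. Violating.
Others bid (3, 3, 3, 20): truth gives -7; bid 3 gives -3 > -7. Violating.
Others bid (3, 3, 3, 38): truth gives -7; bid 3 gives -3 > -7. Violating.
Others bid (3, 3, 3, 7): truth gives 0; no alternative beats it.
Others bid (3, 3, 5, 7): truth gives 0; no alternative beats it.
(Checking all 625 profiles: 579 have a profitable deviation, 46 do not.)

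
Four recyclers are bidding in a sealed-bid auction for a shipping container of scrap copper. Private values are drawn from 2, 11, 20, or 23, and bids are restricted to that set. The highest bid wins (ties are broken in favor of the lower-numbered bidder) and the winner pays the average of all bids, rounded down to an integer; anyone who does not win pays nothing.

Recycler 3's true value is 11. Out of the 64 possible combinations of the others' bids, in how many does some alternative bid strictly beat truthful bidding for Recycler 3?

2

Others bid (2, 11, 2): truth gives 0; bid 20 gives 3 > 0. Violating.
Others bid (11, 2, 2): truth gives 0; bid 20 gives 3 > 0. Violating.
Others bid (2, 2, 2): truth gives 7; no alternative beats it.
Others bid (2, 2, 11): truth gives 5; no alternative beats it.
(Checking all 64 profiles: 2 have a profitable deviation, 62 do not.)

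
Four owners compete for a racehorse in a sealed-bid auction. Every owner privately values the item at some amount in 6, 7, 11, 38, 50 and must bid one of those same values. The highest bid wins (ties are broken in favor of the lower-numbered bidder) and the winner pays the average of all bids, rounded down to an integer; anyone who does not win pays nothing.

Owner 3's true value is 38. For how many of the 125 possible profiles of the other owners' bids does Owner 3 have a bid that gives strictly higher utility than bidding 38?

54

Others bid (6, 6, 6): truth gives 24; bid 7 gives 32 > 24. Violating.
Others bid (6, 6, 7): truth gives 24; bid 7 gives 32 > 24. Violating.
Others bid (6, 6, 11): truth gives 23; bid 11 gives 30 > 23. Violating.
Others bid (6, 6, 50): truth gives 0; bid 50 gives 10 > 0. Violating.
Others bid (6, 6, 38): truth gives 16; no alternative beats it.
Others bid (6, 7, 38): truth gives 16; no alternative beats it.
(Checking all 125 profiles: 54 have a profitable deviation, 71 do not.)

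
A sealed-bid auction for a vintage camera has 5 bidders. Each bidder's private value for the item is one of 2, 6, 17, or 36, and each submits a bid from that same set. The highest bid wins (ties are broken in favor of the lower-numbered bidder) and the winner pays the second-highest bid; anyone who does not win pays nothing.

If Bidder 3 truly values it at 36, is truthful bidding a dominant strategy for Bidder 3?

Yes

Check each profile of the others' bids and compare truth against every alternative bid.
Others bid (2, 17, 2, 2): truth gives 19, best alternative gives 0.
Others bid (2, 17, 2, 6): truth gives 19, best alternative gives 0.
Others bid (2, 17, 2, 17): truth gives 19, best alternative gives 0.
Others bid (2, 17, 6, 2): truth gives 19, best alternative gives 0.
Others bid (2, 17, 6, 6): truth gives 19, best alternative gives 0.
Others bid (2, 17, 6, 17): truth gives 19, best alternative gives 0.
(Remaining 250 profiles checked similarly; truth is weakly best in each.)
In every case the truthful bid is at least as good as any alternative, so it is a dominant strategy.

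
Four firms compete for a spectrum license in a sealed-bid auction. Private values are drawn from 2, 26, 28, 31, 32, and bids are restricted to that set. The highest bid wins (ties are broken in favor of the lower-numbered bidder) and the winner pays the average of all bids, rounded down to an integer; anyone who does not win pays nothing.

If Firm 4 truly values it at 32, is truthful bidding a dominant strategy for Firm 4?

No

Consider the case where Firm 1 bids 2, Firm 2 bids 2 and Firm 3 bids 2.
Truthful bid 32: wins, pays 9, utility 32 - 9 = 23.
Bid 26 instead: wins, pays 8, utility 32 - 8 = 24.
Since 24 > 23, bidding 26 is strictly better here, so truthful bidding is not dominant.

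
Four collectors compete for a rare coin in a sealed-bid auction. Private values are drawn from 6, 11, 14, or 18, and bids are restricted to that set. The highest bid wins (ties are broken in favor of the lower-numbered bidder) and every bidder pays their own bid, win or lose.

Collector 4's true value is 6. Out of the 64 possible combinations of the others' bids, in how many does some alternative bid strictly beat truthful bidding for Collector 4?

Others bid (6, 6, 6): truth gives -6; bid 11 gives -5 > -6. Violating.
Others bid (6, 6, 11): truth gives -6; no alternative beats it.
Others bid (6, 6, 14): truth gives -6; no alternative beats it.
(Checking all 64 profiles: 1 has a profitable deviation, 63 do not.)

1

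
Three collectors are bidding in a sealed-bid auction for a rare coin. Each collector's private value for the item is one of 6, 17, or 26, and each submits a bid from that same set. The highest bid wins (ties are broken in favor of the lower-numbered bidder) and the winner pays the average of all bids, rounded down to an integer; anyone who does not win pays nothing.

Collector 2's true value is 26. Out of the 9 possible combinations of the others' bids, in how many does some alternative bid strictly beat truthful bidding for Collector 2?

2

Others bid (6, 6): truth gives 14; bid 17 gives 17 > 14. Violating.
Others bid (6, 17): truth gives 10; bid 17 gives 13 > 10. Violating.
Others bid (6, 26): truth gives 7; no alternative beats it.
Others bid (17, 6): truth gives 10; no alternative beats it.
(Checking all 9 profiles: 2 have a profitable deviation, 7 do not.)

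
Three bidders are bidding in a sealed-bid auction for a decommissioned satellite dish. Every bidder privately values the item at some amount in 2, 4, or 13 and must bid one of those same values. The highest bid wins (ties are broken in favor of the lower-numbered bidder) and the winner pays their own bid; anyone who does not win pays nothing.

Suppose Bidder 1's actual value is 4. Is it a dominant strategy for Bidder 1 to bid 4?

No

Consider the case where Bidder 2 bids 2 and Bidder 3 bids 2.
Truthful bid 4: wins, pays 4, utility 4 - 4 = 0.
Bid 2 instead: wins, pays 2, utility 4 - 2 = 2.
Since 2 > 0, bidding 2 is strictly better here, so truthful bidding is not dominant.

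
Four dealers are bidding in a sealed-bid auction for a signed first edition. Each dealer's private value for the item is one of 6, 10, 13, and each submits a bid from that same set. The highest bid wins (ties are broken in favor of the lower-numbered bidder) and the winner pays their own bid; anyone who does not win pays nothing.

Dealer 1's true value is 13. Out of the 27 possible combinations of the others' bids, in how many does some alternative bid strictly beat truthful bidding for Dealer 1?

Others bid (6, 6, 6): truth gives 0; bid 6 gives 7 > 0. Violating.
Others bid (6, 6, 10): truth gives 0; bid 10 gives 3 > 0. Violating.
Others bid (6, 10, 6): truth gives 0; bid 10 gives 3 > 0. Violating.
Others bid (6, 10, 10): truth gives 0; bid 10 gives 3 > 0. Violating.
Others bid (6, 6, 13): truth gives 0; no alternative beats it.
Others bid (6, 10, 13): truth gives 0; no alternative beats it.
(Checking all 27 profiles: 8 have a profitable deviation, 19 do not.)

8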